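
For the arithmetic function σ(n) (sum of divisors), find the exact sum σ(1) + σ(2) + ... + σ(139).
Σ_{n ≤ 139} σ(n) = 15871

Compute σ(n) for each 1 ≤ n ≤ 139: σ(1) = 1, σ(2) = 3, σ(3) = 4, σ(4) = 7, σ(5) = 6, σ(6) = 12, σ(7) = 8, σ(8) = 15, σ(9) = 13, σ(10) = 18, σ(11) = 12, σ(12) = 28, σ(13) = 14, σ(14) = 24, σ(15) = 24, σ(16) = 31, σ(17) = 18, σ(18) = 39, σ(19) = 20, σ(20) = 42, σ(21) = 32, σ(22) = 36, σ(23) = 24, σ(24) = 60, σ(25) = 31, σ(26) = 42, σ(27) = 40, σ(28) = 56, σ(29) = 30, σ(30) = 72, σ(31) = 32, σ(32) = 63, σ(33) = 48, σ(34) = 54, σ(35) = 48, σ(36) = 91, σ(37) = 38, σ(38) = 60, σ(39) = 56, σ(40) = 90, σ(41) = 42, σ(42) = 96, σ(43) = 44, σ(44) = 84, σ(45) = 78, σ(46) = 72, σ(47) = 48, σ(48) = 124, σ(49) = 57, σ(50) = 93, σ(51) = 72, σ(52) = 98, σ(53) = 54, σ(54) = 120, σ(55) = 72, σ(56) = 120, σ(57) = 80, σ(58) = 90, σ(59) = 60, σ(60) = 168, σ(61) = 62, σ(62) = 96, σ(63) = 104, σ(64) = 127, σ(65) = 84, σ(66) = 144, σ(67) = 68, σ(68) = 126, σ(69) = 96, σ(70) = 144, σ(71) = 72, σ(72) = 195, σ(73) = 74, σ(74) = 114, σ(75) = 124, σ(76) = 140, σ(77) = 96, σ(78) = 168, σ(79) = 80, σ(80) = 186, σ(81) = 121, σ(82) = 126, σ(83) = 84, σ(84) = 224, σ(85) = 108, σ(86) = 132, σ(87) = 120, σ(88) = 180, σ(89) = 90, σ(90) = 234, σ(91) = 112, σ(92) = 168, σ(93) = 128, σ(94) = 144, σ(95) = 120, σ(96) = 252, σ(97) = 98, σ(98) = 171, σ(99) = 156, σ(100) = 217, σ(101) = 102, σ(102) = 216, σ(103) = 104, σ(104) = 210, σ(105) = 192, σ(106) = 162, σ(107) = 108, σ(108) = 280, σ(109) = 110, σ(110) = 216, σ(111) = 152, σ(112) = 248, σ(113) = 114, σ(114) = 240, σ(115) = 144, σ(116) = 210, σ(117) = 182, σ(118) = 180, σ(119) = 144, σ(120) = 360, σ(121) = 133, σ(122) = 186, σ(123) = 168, σ(124) = 224, σ(125) = 156, σ(126) = 312, σ(127) = 128, σ(128) = 255, σ(129) = 176, σ(130) = 252, σ(131) = 132, σ(132) = 336, σ(133) = 160, σ(134) = 204, σ(135) = 240, σ(136) = 270, σ(137) = 138, σ(138) = 288, σ(139) = 140. Summing all 139 values: 15871. (Average order: Σ_{n ≤ x} σ(n) ~ (π²/12) x². For x = 139, (π²/12)·139² ≈ 15890.89.)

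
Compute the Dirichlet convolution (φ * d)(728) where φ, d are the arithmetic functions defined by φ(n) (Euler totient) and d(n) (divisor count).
(φ * d)(728) = 1680

Divisors of 728: [1, 2, 4, 7, 8, 13, 14, 26, 28, 52, 56, 91, 104, 182, 364, 728]. For each d | 728:
  d = 1: φ(1) · d(728/1) = 1 · 16 = 16
  d = 2: φ(2) · d(728/2) = 1 · 12 = 12
  d = 4: φ(4) · d(728/4) = 2 · 8 = 16
  d = 7: φ(7) · d(728/7) = 6 · 8 = 48
  d = 8: φ(8) · d(728/8) = 4 · 4 = 16
  d = 13: φ(13) · d(728/13) = 12 · 8 = 96
  d = 14: φ(14) · d(728/14) = 6 · 6 = 36
  d = 26: φ(26) · d(728/26) = 12 · 6 = 72
  d = 28: φ(28) · d(728/28) = 12 · 4 = 48
  d = 52: φ(52) · d(728/52) = 24 · 4 = 96
  d = 56: φ(56) · d(728/56) = 24 · 2 = 48
  d = 91: φ(91) · d(728/91) = 72 · 4 = 288
  d = 104: φ(104) · d(728/104) = 48 · 2 = 96
  d = 182: φ(182) · d(728/182) = 72 · 3 = 216
  d = 364: φ(364) · d(728/364) = 144 · 2 = 288
  d = 728: φ(728) · d(728/728) = 288 · 1 = 288
Summing: (φ * d)(728) = 16 + 12 + 16 + 48 + 16 + 96 + 36 + 72 + 48 + 96 + 48 + 288 + 96 + 216 + 288 + 288 = 1680.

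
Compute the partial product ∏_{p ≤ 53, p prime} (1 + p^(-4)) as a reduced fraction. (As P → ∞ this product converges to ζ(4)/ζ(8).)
∏ = 22191296873353842710281222970410269196792920578371108176528669216114688/20586999778381633591344384332656221508370849439367985929948634732675625

The primes p ≤ 53 are [2, 3, 5, 7, 11, 13, 17, 19, 23, 29, 31, 37, 41, 43, 47, 53]. For each, (1 + 1/p^4) = (p^4 + 1)/p^4. Multiplying these fractions over p ∈ [2, 3, 5, 7, 11, 13, 17, 19, 23, 29, 31, 37, 41, 43, 47, 53] gives 22191296873353842710281222970410269196792920578371108176528669216114688/20586999778381633591344384332656221508370849439367985929948634732675625. (In the limit P → ∞ this tends to ζ(4)/ζ(8).)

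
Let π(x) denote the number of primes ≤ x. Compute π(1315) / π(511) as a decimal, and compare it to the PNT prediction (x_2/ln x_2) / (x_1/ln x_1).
π(1315)/π(511) = 214/97 ≈ 2.2062;  PNT prediction ≈ 2.2347.

π(511) = 97 and π(1315) = 214, so π(1315)/π(511) ≈ 2.2062. The PNT-predicted ratio is (1315/ln(1315)) / (511/ln(511)) ≈ 2.2347. The two agree to within a few percent, as expected.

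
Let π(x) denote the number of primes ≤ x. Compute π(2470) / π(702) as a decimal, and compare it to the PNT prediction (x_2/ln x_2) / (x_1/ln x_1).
π(2470)/π(702) = 365/126 ≈ 2.8968;  PNT prediction ≈ 2.9519.

π(702) = 126 and π(2470) = 365, so π(2470)/π(702) ≈ 2.8968. The PNT-predicted ratio is (2470/ln(2470)) / (702/ln(702)) ≈ 2.9519. The two agree to within a few percent, as expected.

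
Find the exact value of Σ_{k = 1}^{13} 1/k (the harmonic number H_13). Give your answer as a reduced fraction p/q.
H_13 = 1145993/360360

Direct summation: H_13 = 1 + 1/2 + ... + 1/13. The least common denominator is lcm(1, ..., 13) = 360360; over this denominator the numerator is 360360 + 180180 + 120120 + 90090 + 72072 + 60060 + 51480 + 45045 + 40040 + 36036 + 32760 + 30030 + 27720 = 1145993, so H_13 = 1145993/360360 (already in lowest terms) ≈ 3.18013. (The PNT-adjacent estimate ln(13) + γ ≈ 3.14217 matches within O(1/n).)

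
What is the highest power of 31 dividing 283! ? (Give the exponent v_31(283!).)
v_31(283!) = 9

Legendre's formula: v_p(n!) = Σ_{k ≥ 1} ⌊n / p^k⌋. For p = 31, n = 283, the terms are:
  ⌊283/31^1⌋ = ⌊283/31⌋ = 9
(the next term ⌊283/31^2⌋ = 0, terminating the sum). Summing: v_31(283!) = 9 = 9.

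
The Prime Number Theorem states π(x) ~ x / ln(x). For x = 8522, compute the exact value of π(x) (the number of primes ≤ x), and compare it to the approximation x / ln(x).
π(8522) = 1062;  x/ln(x) ≈ 941.62;  relative error ≈ 11.34%.

Directly count primes up to 8522: π(8522) = 1062. The PNT approximation gives 8522/ln(8522) ≈ 8522/9.05041 ≈ 941.62. Relative error (π(x) − x/ln(x)) / π(x) ≈ 11.34%; the approximation is known to undercount slightly (Li(x) is a better estimate).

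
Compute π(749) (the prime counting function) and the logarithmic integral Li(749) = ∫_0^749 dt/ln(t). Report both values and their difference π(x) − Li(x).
π(749) = 132;  Li(749) ≈ 140.53;  π(x) − Li(x) ≈ -8.53.

Direct count of primes ≤ 749 gives π(749) = 132. Numerical evaluation of the logarithmic integral gives Li(749) ≈ 140.53. The difference π(x) − Li(x) ≈ -8.53 is typically negative for small/moderate x (Li(x) overestimates), though Littlewood's theorem shows this sign changes infinitely often.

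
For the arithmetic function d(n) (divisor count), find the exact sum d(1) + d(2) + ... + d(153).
Σ_{n ≤ 153} d(n) = 796

Compute d(n) for each 1 ≤ n ≤ 153: d(1) = 1, d(2) = 2, d(3) = 2, d(4) = 3, d(5) = 2, d(6) = 4, d(7) = 2, d(8) = 4, d(9) = 3, d(10) = 4, d(11) = 2, d(12) = 6, d(13) = 2, d(14) = 4, d(15) = 4, d(16) = 5, d(17) = 2, d(18) = 6, d(19) = 2, d(20) = 6, d(21) = 4, d(22) = 4, d(23) = 2, d(24) = 8, d(25) = 3, d(26) = 4, d(27) = 4, d(28) = 6, d(29) = 2, d(30) = 8, d(31) = 2, d(32) = 6, d(33) = 4, d(34) = 4, d(35) = 4, d(36) = 9, d(37) = 2, d(38) = 4, d(39) = 4, d(40) = 8, d(41) = 2, d(42) = 8, d(43) = 2, d(44) = 6, d(45) = 6, d(46) = 4, d(47) = 2, d(48) = 10, d(49) = 3, d(50) = 6, d(51) = 4, d(52) = 6, d(53) = 2, d(54) = 8, d(55) = 4, d(56) = 8, d(57) = 4, d(58) = 4, d(59) = 2, d(60) = 12, d(61) = 2, d(62) = 4, d(63) = 6, d(64) = 7, d(65) = 4, d(66) = 8, d(67) = 2, d(68) = 6, d(69) = 4, d(70) = 8, d(71) = 2, d(72) = 12, d(73) = 2, d(74) = 4, d(75) = 6, d(76) = 6, d(77) = 4, d(78) = 8, d(79) = 2, d(80) = 10, d(81) = 5, d(82) = 4, d(83) = 2, d(84) = 12, d(85) = 4, d(86) = 4, d(87) = 4, d(88) = 8, d(89) = 2, d(90) = 12, d(91) = 4, d(92) = 6, d(93) = 4, d(94) = 4, d(95) = 4, d(96) = 12, d(97) = 2, d(98) = 6, d(99) = 6, d(100) = 9, d(101) = 2, d(102) = 8, d(103) = 2, d(104) = 8, d(105) = 8, d(106) = 4, d(107) = 2, d(108) = 12, d(109) = 2, d(110) = 8, d(111) = 4, d(112) = 10, d(113) = 2, d(114) = 8, d(115) = 4, d(116) = 6, d(117) = 6, d(118) = 4, d(119) = 4, d(120) = 16, d(121) = 3, d(122) = 4, d(123) = 4, d(124) = 6, d(125) = 4, d(126) = 12, d(127) = 2, d(128) = 8, d(129) = 4, d(130) = 8, d(131) = 2, d(132) = 12, d(133) = 4, d(134) = 4, d(135) = 8, d(136) = 8, d(137) = 2, d(138) = 8, d(139) = 2, d(140) = 12, d(141) = 4, d(142) = 4, d(143) = 4, d(144) = 15, d(145) = 4, d(146) = 4, d(147) = 6, d(148) = 6, d(149) = 2, d(150) = 12, d(151) = 2, d(152) = 8, d(153) = 6. Summing all 153 values: 796. (Dirichlet's divisor formula: Σ_{n ≤ x} d(n) = x ln(x) + (2γ − 1) x + O(√x). For x = 153, the asymptotic estimate is ≈ 793.28.)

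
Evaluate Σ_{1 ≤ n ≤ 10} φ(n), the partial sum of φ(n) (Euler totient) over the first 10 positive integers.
Σ_{n ≤ 10} φ(n) = 32

Compute φ(n) for each 1 ≤ n ≤ 10: φ(1) = 1, φ(2) = 1, φ(3) = 2, φ(4) = 2, φ(5) = 4, φ(6) = 2, φ(7) = 6, φ(8) = 4, φ(9) = 6, φ(10) = 4. Summing all 10 values: 32. (Average order: Σ_{n ≤ x} φ(n) ~ (3/π²) x². For x = 10, (3/π²)·10² ≈ 30.40.)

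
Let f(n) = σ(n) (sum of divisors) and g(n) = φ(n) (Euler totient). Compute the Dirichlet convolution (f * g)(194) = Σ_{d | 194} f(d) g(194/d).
(σ * φ)(194) = 776

Divisors of 194: [1, 2, 97, 194]. For each d | 194:
  d = 1: σ(1) · φ(194/1) = 1 · 96 = 96
  d = 2: σ(2) · φ(194/2) = 3 · 96 = 288
  d = 97: σ(97) · φ(194/97) = 98 · 1 = 98
  d = 194: σ(194) · φ(194/194) = 294 · 1 = 294
Summing: (σ * φ)(194) = 96 + 288 + 98 + 294 = 776.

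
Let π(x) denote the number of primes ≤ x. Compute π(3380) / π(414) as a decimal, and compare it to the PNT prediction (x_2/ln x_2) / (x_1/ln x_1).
π(3380)/π(414) = 476/80 ≈ 5.9500;  PNT prediction ≈ 6.0545.

π(414) = 80 and π(3380) = 476, so π(3380)/π(414) ≈ 5.9500. The PNT-predicted ratio is (3380/ln(3380)) / (414/ln(414)) ≈ 6.0545. The two agree to within a few percent, as expected.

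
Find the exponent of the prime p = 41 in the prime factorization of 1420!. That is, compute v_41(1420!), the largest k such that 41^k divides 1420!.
v_41(1420!) = 34

Legendre's formula: v_p(n!) = Σ_{k ≥ 1} ⌊n / p^k⌋. For p = 41, n = 1420, the terms are:
  ⌊1420/41^1⌋ = ⌊1420/41⌋ = 34
(the next term ⌊1420/41^2⌋ = 0, terminating the sum). Summing: v_41(1420!) = 34 = 34.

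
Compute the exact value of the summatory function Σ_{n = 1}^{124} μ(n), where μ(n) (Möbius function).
Σ_{n ≤ 124} μ(n) = -1

Compute μ(n) for each 1 ≤ n ≤ 124: μ(1) = 1, μ(2) = -1, μ(3) = -1, μ(4) = 0, μ(5) = -1, μ(6) = 1, μ(7) = -1, μ(8) = 0, μ(9) = 0, μ(10) = 1, μ(11) = -1, μ(12) = 0, μ(13) = -1, μ(14) = 1, μ(15) = 1, μ(16) = 0, μ(17) = -1, μ(18) = 0, μ(19) = -1, μ(20) = 0, μ(21) = 1, μ(22) = 1, μ(23) = -1, μ(24) = 0, μ(25) = 0, μ(26) = 1, μ(27) = 0, μ(28) = 0, μ(29) = -1, μ(30) = -1, μ(31) = -1, μ(32) = 0, μ(33) = 1, μ(34) = 1, μ(35) = 1, μ(36) = 0, μ(37) = -1, μ(38) = 1, μ(39) = 1, μ(40) = 0, μ(41) = -1, μ(42) = -1, μ(43) = -1, μ(44) = 0, μ(45) = 0, μ(46) = 1, μ(47) = -1, μ(48) = 0, μ(49) = 0, μ(50) = 0, μ(51) = 1, μ(52) = 0, μ(53) = -1, μ(54) = 0, μ(55) = 1, μ(56) = 0, μ(57) = 1, μ(58) = 1, μ(59) = -1, μ(60) = 0, μ(61) = -1, μ(62) = 1, μ(63) = 0, μ(64) = 0, μ(65) = 1, μ(66) = -1, μ(67) = -1, μ(68) = 0, μ(69) = 1, μ(70) = -1, μ(71) = -1, μ(72) = 0, μ(73) = -1, μ(74) = 1, μ(75) = 0, μ(76) = 0, μ(77) = 1, μ(78) = -1, μ(79) = -1, μ(80) = 0, μ(81) = 0, μ(82) = 1, μ(83) = -1, μ(84) = 0, μ(85) = 1, μ(86) = 1, μ(87) = 1, μ(88) = 0, μ(89) = -1, μ(90) = 0, μ(91) = 1, μ(92) = 0, μ(93) = 1, μ(94) = 1, μ(95) = 1, μ(96) = 0, μ(97) = -1, μ(98) = 0, μ(99) = 0, μ(100) = 0, μ(101) = -1, μ(102) = -1, μ(103) = -1, μ(104) = 0, μ(105) = -1, μ(106) = 1, μ(107) = -1, μ(108) = 0, μ(109) = -1, μ(110) = -1, μ(111) = 1, μ(112) = 0, μ(113) = -1, μ(114) = -1, μ(115) = 1, μ(116) = 0, μ(117) = 0, μ(118) = 1, μ(119) = 1, μ(120) = 0, μ(121) = 0, μ(122) = 1, μ(123) = 1, μ(124) = 0. Summing all 124 values: -1. (Mertens function M(x) = Σ_{n ≤ x} μ(n); on average M(x) should be small (PNT ⟺ M(x) = o(x)).)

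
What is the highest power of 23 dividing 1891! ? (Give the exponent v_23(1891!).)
v_23(1891!) = 85

Legendre's formula: v_p(n!) = Σ_{k ≥ 1} ⌊n / p^k⌋. For p = 23, n = 1891, the terms are:
  ⌊1891/23^1⌋ = ⌊1891/23⌋ = 82
  ⌊1891/23^2⌋ = ⌊1891/529⌋ = 3
(the next term ⌊1891/23^3⌋ = 0, terminating the sum). Summing: v_23(1891!) = 82 + 3 = 85.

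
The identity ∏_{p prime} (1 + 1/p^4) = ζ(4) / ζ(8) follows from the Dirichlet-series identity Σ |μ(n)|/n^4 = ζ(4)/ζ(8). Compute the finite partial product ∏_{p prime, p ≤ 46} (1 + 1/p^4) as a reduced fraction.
∏ = 9797980044774469102330603903164632306176249714317508104704/9089648120265456627180951239843248289566061362769110535625

The primes p ≤ 46 are [2, 3, 5, 7, 11, 13, 17, 19, 23, 29, 31, 37, 41, 43]. For each, (1 + 1/p^4) = (p^4 + 1)/p^4. Multiplying these fractions over p ∈ [2, 3, 5, 7, 11, 13, 17, 19, 23, 29, 31, 37, 41, 43] gives 9797980044774469102330603903164632306176249714317508104704/9089648120265456627180951239843248289566061362769110535625. (In the limit P → ∞ this tends to ζ(4)/ζ(8).)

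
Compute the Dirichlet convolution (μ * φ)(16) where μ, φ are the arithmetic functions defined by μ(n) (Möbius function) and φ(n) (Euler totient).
(μ * φ)(16) = 4

Divisors of 16: [1, 2, 4, 8, 16]. For each d | 16:
  d = 1: μ(1) · φ(16/1) = 1 · 8 = 8
  d = 2: μ(2) · φ(16/2) = -1 · 4 = -4
  d = 4: μ(4) · φ(16/4) = 0 · 2 = 0
  d = 8: μ(8) · φ(16/8) = 0 · 1 = 0
  d = 16: μ(16) · φ(16/16) = 0 · 1 = 0
Summing: (μ * φ)(16) = 8 + -4 + 0 + 0 + 0 = 4.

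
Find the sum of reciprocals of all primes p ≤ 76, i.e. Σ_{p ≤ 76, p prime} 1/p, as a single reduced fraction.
Σ 1/p = 71544353681891529224514036059/40729680599249024150621323470

π(76) = 21, so the primes ≤ 76 are [2, 3, 5, 7, 11, 13, 17, 19, 23, 29, 31, 37, 41, 43, 47, 53, 59, 61, 67, 71, 73]. Summing 1/p over these primes: 71544353681891529224514036059/40729680599249024150621323470 ≈ 1.7566. Mertens estimate ln ln(76) + 0.2615 ≈ 1.7272.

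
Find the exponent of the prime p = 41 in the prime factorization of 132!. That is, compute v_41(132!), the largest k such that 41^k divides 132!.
v_41(132!) = 3

Legendre's formula: v_p(n!) = Σ_{k ≥ 1} ⌊n / p^k⌋. For p = 41, n = 132, the terms are:
  ⌊132/41^1⌋ = ⌊132/41⌋ = 3
(the next term ⌊132/41^2⌋ = 0, terminating the sum). Summing: v_41(132!) = 3 = 3.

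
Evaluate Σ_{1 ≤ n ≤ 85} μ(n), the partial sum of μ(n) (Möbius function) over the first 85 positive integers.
Σ_{n ≤ 85} μ(n) = -3

Compute μ(n) for each 1 ≤ n ≤ 85: μ(1) = 1, μ(2) = -1, μ(3) = -1, μ(4) = 0, μ(5) = -1, μ(6) = 1, μ(7) = -1, μ(8) = 0, μ(9) = 0, μ(10) = 1, μ(11) = -1, μ(12) = 0, μ(13) = -1, μ(14) = 1, μ(15) = 1, μ(16) = 0, μ(17) = -1, μ(18) = 0, μ(19) = -1, μ(20) = 0, μ(21) = 1, μ(22) = 1, μ(23) = -1, μ(24) = 0, μ(25) = 0, μ(26) = 1, μ(27) = 0, μ(28) = 0, μ(29) = -1, μ(30) = -1, μ(31) = -1, μ(32) = 0, μ(33) = 1, μ(34) = 1, μ(35) = 1, μ(36) = 0, μ(37) = -1, μ(38) = 1, μ(39) = 1, μ(40) = 0, μ(41) = -1, μ(42) = -1, μ(43) = -1, μ(44) = 0, μ(45) = 0, μ(46) = 1, μ(47) = -1, μ(48) = 0, μ(49) = 0, μ(50) = 0, μ(51) = 1, μ(52) = 0, μ(53) = -1, μ(54) = 0, μ(55) = 1, μ(56) = 0, μ(57) = 1, μ(58) = 1, μ(59) = -1, μ(60) = 0, μ(61) = -1, μ(62) = 1, μ(63) = 0, μ(64) = 0, μ(65) = 1, μ(66) = -1, μ(67) = -1, μ(68) = 0, μ(69) = 1, μ(70) = -1, μ(71) = -1, μ(72) = 0, μ(73) = -1, μ(74) = 1, μ(75) = 0, μ(76) = 0, μ(77) = 1, μ(78) = -1, μ(79) = -1, μ(80) = 0, μ(81) = 0, μ(82) = 1, μ(83) = -1, μ(84) = 0, μ(85) = 1. Summing all 85 values: -3. (Mertens function M(x) = Σ_{n ≤ x} μ(n); on average M(x) should be small (PNT ⟺ M(x) = o(x)).)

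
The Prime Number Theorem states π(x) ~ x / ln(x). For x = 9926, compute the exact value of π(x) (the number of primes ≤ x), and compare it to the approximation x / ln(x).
π(9926) = 1223;  x/ln(x) ≈ 1078.57;  relative error ≈ 11.81%.

Directly count primes up to 9926: π(9926) = 1223. The PNT approximation gives 9926/ln(9926) ≈ 9926/9.20291 ≈ 1078.57. Relative error (π(x) − x/ln(x)) / π(x) ≈ 11.81%; the approximation is known to undercount slightly (Li(x) is a better estimate).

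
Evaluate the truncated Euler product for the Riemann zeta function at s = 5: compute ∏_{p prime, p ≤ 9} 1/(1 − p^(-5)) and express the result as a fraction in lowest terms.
∏ = 8508543750/8205616331

The primes p ≤ 9 are [2, 3, 5, 7]. For each prime, (1 − 1/p^5)^(-1) = p^5 / (p^5 − 1). The product is (1 − 1/2^5)^(-1), (1 − 1/3^5)^(-1), (1 − 1/5^5)^(-1), (1 − 1/7^5)^(-1) = ∏ p^5 / (p^5 − 1) = 8508543750/8205616331.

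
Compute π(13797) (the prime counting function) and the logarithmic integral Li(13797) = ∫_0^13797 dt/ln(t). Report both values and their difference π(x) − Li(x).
π(13797) = 1631;  Li(13797) ≈ 1650.98;  π(x) − Li(x) ≈ -19.98.

Direct count of primes ≤ 13797 gives π(13797) = 1631. Numerical evaluation of the logarithmic integral gives Li(13797) ≈ 1650.98. The difference π(x) − Li(x) ≈ -19.98 is typically negative for small/moderate x (Li(x) overestimates), though Littlewood's theorem shows this sign changes infinitely often.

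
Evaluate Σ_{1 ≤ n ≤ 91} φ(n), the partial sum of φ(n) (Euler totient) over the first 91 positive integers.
Σ_{n ≤ 91} φ(n) = 2552

Compute φ(n) for each 1 ≤ n ≤ 91: φ(1) = 1, φ(2) = 1, φ(3) = 2, φ(4) = 2, φ(5) = 4, φ(6) = 2, φ(7) = 6, φ(8) = 4, φ(9) = 6, φ(10) = 4, φ(11) = 10, φ(12) = 4, φ(13) = 12, φ(14) = 6, φ(15) = 8, φ(16) = 8, φ(17) = 16, φ(18) = 6, φ(19) = 18, φ(20) = 8, φ(21) = 12, φ(22) = 10, φ(23) = 22, φ(24) = 8, φ(25) = 20, φ(26) = 12, φ(27) = 18, φ(28) = 12, φ(29) = 28, φ(30) = 8, φ(31) = 30, φ(32) = 16, φ(33) = 20, φ(34) = 16, φ(35) = 24, φ(36) = 12, φ(37) = 36, φ(38) = 18, φ(39) = 24, φ(40) = 16, φ(41) = 40, φ(42) = 12, φ(43) = 42, φ(44) = 20, φ(45) = 24, φ(46) = 22, φ(47) = 46, φ(48) = 16, φ(49) = 42, φ(50) = 20, φ(51) = 32, φ(52) = 24, φ(53) = 52, φ(54) = 18, φ(55) = 40, φ(56) = 24, φ(57) = 36, φ(58) = 28, φ(59) = 58, φ(60) = 16, φ(61) = 60, φ(62) = 30, φ(63) = 36, φ(64) = 32, φ(65) = 48, φ(66) = 20, φ(67) = 66, φ(68) = 32, φ(69) = 44, φ(70) = 24, φ(71) = 70, φ(72) = 24, φ(73) = 72, φ(74) = 36, φ(75) = 40, φ(76) = 36, φ(77) = 60, φ(78) = 24, φ(79) = 78, φ(80) = 32, φ(81) = 54, φ(82) = 40, φ(83) = 82, φ(84) = 24, φ(85) = 64, φ(86) = 42, φ(87) = 56, φ(88) = 40, φ(89) = 88, φ(90) = 24, φ(91) = 72. Summing all 91 values: 2552. (Average order: Σ_{n ≤ x} φ(n) ~ (3/π²) x². For x = 91, (3/π²)·91² ≈ 2517.12.)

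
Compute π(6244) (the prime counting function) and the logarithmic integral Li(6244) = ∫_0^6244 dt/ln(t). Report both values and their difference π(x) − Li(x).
π(6244) = 811;  Li(6244) ≈ 828.40;  π(x) − Li(x) ≈ -17.40.

Direct count of primes ≤ 6244 gives π(6244) = 811. Numerical evaluation of the logarithmic integral gives Li(6244) ≈ 828.40. The difference π(x) − Li(x) ≈ -17.40 is typically negative for small/moderate x (Li(x) overestimates), though Littlewood's theorem shows this sign changes infinitely often.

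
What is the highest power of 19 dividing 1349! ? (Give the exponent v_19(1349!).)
v_19(1349!) = 74

Legendre's formula: v_p(n!) = Σ_{k ≥ 1} ⌊n / p^k⌋. For p = 19, n = 1349, the terms are:
  ⌊1349/19^1⌋ = ⌊1349/19⌋ = 71
  ⌊1349/19^2⌋ = ⌊1349/361⌋ = 3
(the next term ⌊1349/19^3⌋ = 0, terminating the sum). Summing: v_19(1349!) = 71 + 3 = 74.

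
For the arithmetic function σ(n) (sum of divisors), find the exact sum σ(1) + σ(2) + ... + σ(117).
Σ_{n ≤ 117} σ(n) = 11289

Compute σ(n) for each 1 ≤ n ≤ 117: σ(1) = 1, σ(2) = 3, σ(3) = 4, σ(4) = 7, σ(5) = 6, σ(6) = 12, σ(7) = 8, σ(8) = 15, σ(9) = 13, σ(10) = 18, σ(11) = 12, σ(12) = 28, σ(13) = 14, σ(14) = 24, σ(15) = 24, σ(16) = 31, σ(17) = 18, σ(18) = 39, σ(19) = 20, σ(20) = 42, σ(21) = 32, σ(22) = 36, σ(23) = 24, σ(24) = 60, σ(25) = 31, σ(26) = 42, σ(27) = 40, σ(28) = 56, σ(29) = 30, σ(30) = 72, σ(31) = 32, σ(32) = 63, σ(33) = 48, σ(34) = 54, σ(35) = 48, σ(36) = 91, σ(37) = 38, σ(38) = 60, σ(39) = 56, σ(40) = 90, σ(41) = 42, σ(42) = 96, σ(43) = 44, σ(44) = 84, σ(45) = 78, σ(46) = 72, σ(47) = 48, σ(48) = 124, σ(49) = 57, σ(50) = 93, σ(51) = 72, σ(52) = 98, σ(53) = 54, σ(54) = 120, σ(55) = 72, σ(56) = 120, σ(57) = 80, σ(58) = 90, σ(59) = 60, σ(60) = 168, σ(61) = 62, σ(62) = 96, σ(63) = 104, σ(64) = 127, σ(65) = 84, σ(66) = 144, σ(67) = 68, σ(68) = 126, σ(69) = 96, σ(70) = 144, σ(71) = 72, σ(72) = 195, σ(73) = 74, σ(74) = 114, σ(75) = 124, σ(76) = 140, σ(77) = 96, σ(78) = 168, σ(79) = 80, σ(80) = 186, σ(81) = 121, σ(82) = 126, σ(83) = 84, σ(84) = 224, σ(85) = 108, σ(86) = 132, σ(87) = 120, σ(88) = 180, σ(89) = 90, σ(90) = 234, σ(91) = 112, σ(92) = 168, σ(93) = 128, σ(94) = 144, σ(95) = 120, σ(96) = 252, σ(97) = 98, σ(98) = 171, σ(99) = 156, σ(100) = 217, σ(101) = 102, σ(102) = 216, σ(103) = 104, σ(104) = 210, σ(105) = 192, σ(106) = 162, σ(107) = 108, σ(108) = 280, σ(109) = 110, σ(110) = 216, σ(111) = 152, σ(112) = 248, σ(113) = 114, σ(114) = 240, σ(115) = 144, σ(116) = 210, σ(117) = 182. Summing all 117 values: 11289. (Average order: Σ_{n ≤ x} σ(n) ~ (π²/12) x². For x = 117, (π²/12)·117² ≈ 11258.75.)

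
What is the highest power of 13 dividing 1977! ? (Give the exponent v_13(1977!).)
v_13(1977!) = 163

Legendre's formula: v_p(n!) = Σ_{k ≥ 1} ⌊n / p^k⌋. For p = 13, n = 1977, the terms are:
  ⌊1977/13^1⌋ = ⌊1977/13⌋ = 152
  ⌊1977/13^2⌋ = ⌊1977/169⌋ = 11
(the next term ⌊1977/13^3⌋ = 0, terminating the sum). Summing: v_13(1977!) = 152 + 11 = 163.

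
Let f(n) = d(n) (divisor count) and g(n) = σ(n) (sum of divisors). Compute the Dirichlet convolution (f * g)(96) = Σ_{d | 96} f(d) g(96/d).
(d * σ)(96) = 1314

Divisors of 96: [1, 2, 3, 4, 6, 8, 12, 16, 24, 32, 48, 96]. For each d | 96:
  d = 1: d(1) · σ(96/1) = 1 · 252 = 252
  d = 2: d(2) · σ(96/2) = 2 · 124 = 248
  d = 3: d(3) · σ(96/3) = 2 · 63 = 126
  d = 4: d(4) · σ(96/4) = 3 · 60 = 180
  d = 6: d(6) · σ(96/6) = 4 · 31 = 124
  d = 8: d(8) · σ(96/8) = 4 · 28 = 112
  d = 12: d(12) · σ(96/12) = 6 · 15 = 90
  d = 16: d(16) · σ(96/16) = 5 · 12 = 60
  d = 24: d(24) · σ(96/24) = 8 · 7 = 56
  d = 32: d(32) · σ(96/32) = 6 · 4 = 24
  d = 48: d(48) · σ(96/48) = 10 · 3 = 30
  d = 96: d(96) · σ(96/96) = 12 · 1 = 12
Summing: (d * σ)(96) = 252 + 248 + 126 + 180 + 124 + 112 + 90 + 60 + 56 + 24 + 30 + 12 = 1314.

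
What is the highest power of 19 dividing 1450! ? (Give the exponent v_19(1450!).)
v_19(1450!) = 80

Legendre's formula: v_p(n!) = Σ_{k ≥ 1} ⌊n / p^k⌋. For p = 19, n = 1450, the terms are:
  ⌊1450/19^1⌋ = ⌊1450/19⌋ = 76
  ⌊1450/19^2⌋ = ⌊1450/361⌋ = 4
(the next term ⌊1450/19^3⌋ = 0, terminating the sum). Summing: v_19(1450!) = 76 + 4 = 80.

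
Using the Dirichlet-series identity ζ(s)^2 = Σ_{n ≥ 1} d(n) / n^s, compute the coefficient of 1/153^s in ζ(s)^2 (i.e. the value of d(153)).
d(153) = 6

ζ(s)^2 = (Σ 1/m^s)(Σ 1/k^s). The coefficient of 1/n^s in the product is the number of ordered pairs (m, k) with mk = n, which equals d(n). For n = 153, divisors are [1, 3, 9, 17, 51, 153], so d(153) = 6.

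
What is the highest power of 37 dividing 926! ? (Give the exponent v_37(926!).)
v_37(926!) = 25

Legendre's formula: v_p(n!) = Σ_{k ≥ 1} ⌊n / p^k⌋. For p = 37, n = 926, the terms are:
  ⌊926/37^1⌋ = ⌊926/37⌋ = 25
(the next term ⌊926/37^2⌋ = 0, terminating the sum). Summing: v_37(926!) = 25 = 25.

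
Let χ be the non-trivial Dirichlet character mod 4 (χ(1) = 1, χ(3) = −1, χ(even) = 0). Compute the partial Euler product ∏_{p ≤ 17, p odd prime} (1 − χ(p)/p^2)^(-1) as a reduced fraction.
∏ = 41368327/44974080

The odd primes p ≤ 17 are [3, 5, 7, 11, 13, 17]. For each, χ(p) = 1 if p ≡ 1 mod 4, χ(p) = −1 if p ≡ 3 mod 4. Taking (1 − χ(p)/p^2)^(-1) = p^2/(p^2 − χ(p)): (1 − (-1)/3^2)^(-1) · (1 − (1)/5^2)^(-1) · (1 − (-1)/7^2)^(-1) · (1 − (-1)/11^2)^(-1) · (1 − (1)/13^2)^(-1) · (1 − (1)/17^2)^(-1) = 41368327/44974080.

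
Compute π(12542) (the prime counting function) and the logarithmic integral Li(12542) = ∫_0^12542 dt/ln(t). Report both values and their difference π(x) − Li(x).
π(12542) = 1498;  Li(12542) ≈ 1518.67;  π(x) − Li(x) ≈ -20.67.

Direct count of primes ≤ 12542 gives π(12542) = 1498. Numerical evaluation of the logarithmic integral gives Li(12542) ≈ 1518.67. The difference π(x) − Li(x) ≈ -20.67 is typically negative for small/moderate x (Li(x) overestimates), though Littlewood's theorem shows this sign changes infinitely often.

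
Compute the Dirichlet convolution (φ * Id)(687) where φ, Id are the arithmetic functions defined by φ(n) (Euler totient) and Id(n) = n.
(φ * Id)(687) = 2285

Divisors of 687: [1, 3, 229, 687]. For each d | 687:
  d = 1: φ(1) · Id(687/1) = 1 · 687 = 687
  d = 3: φ(3) · Id(687/3) = 2 · 229 = 458
  d = 229: φ(229) · Id(687/229) = 228 · 3 = 684
  d = 687: φ(687) · Id(687/687) = 456 · 1 = 456
Summing: (φ * Id)(687) = 687 + 458 + 684 + 456 = 2285.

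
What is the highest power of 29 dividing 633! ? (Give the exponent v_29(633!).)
v_29(633!) = 21

Legendre's formula: v_p(n!) = Σ_{k ≥ 1} ⌊n / p^k⌋. For p = 29, n = 633, the terms are:
  ⌊633/29^1⌋ = ⌊633/29⌋ = 21
(the next term ⌊633/29^2⌋ = 0, terminating the sum). Summing: v_29(633!) = 21 = 21.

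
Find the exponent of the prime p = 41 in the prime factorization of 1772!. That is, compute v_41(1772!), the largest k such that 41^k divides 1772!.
v_41(1772!) = 44

Legendre's formula: v_p(n!) = Σ_{k ≥ 1} ⌊n / p^k⌋. For p = 41, n = 1772, the terms are:
  ⌊1772/41^1⌋ = ⌊1772/41⌋ = 43
  ⌊1772/41^2⌋ = ⌊1772/1681⌋ = 1
(the next term ⌊1772/41^3⌋ = 0, terminating the sum). Summing: v_41(1772!) = 43 + 1 = 44.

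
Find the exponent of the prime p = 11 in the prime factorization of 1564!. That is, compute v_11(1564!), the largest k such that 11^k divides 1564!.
v_11(1564!) = 155

Legendre's formula: v_p(n!) = Σ_{k ≥ 1} ⌊n / p^k⌋. For p = 11, n = 1564, the terms are:
  ⌊1564/11^1⌋ = ⌊1564/11⌋ = 142
  ⌊1564/11^2⌋ = ⌊1564/121⌋ = 12
  ⌊1564/11^3⌋ = ⌊1564/1331⌋ = 1
(the next term ⌊1564/11^4⌋ = 0, terminating the sum). Summing: v_11(1564!) = 142 + 12 + 1 = 155.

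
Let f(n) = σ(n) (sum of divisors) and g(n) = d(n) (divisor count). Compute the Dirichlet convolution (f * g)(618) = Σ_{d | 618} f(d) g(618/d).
(σ * d)(618) = 3180

Divisors of 618: [1, 2, 3, 6, 103, 206, 309, 618]. For each d | 618:
  d = 1: σ(1) · d(618/1) = 1 · 8 = 8
  d = 2: σ(2) · d(618/2) = 3 · 4 = 12
  d = 3: σ(3) · d(618/3) = 4 · 4 = 16
  d = 6: σ(6) · d(618/6) = 12 · 2 = 24
  d = 103: σ(103) · d(618/103) = 104 · 4 = 416
  d = 206: σ(206) · d(618/206) = 312 · 2 = 624
  d = 309: σ(309) · d(618/309) = 416 · 2 = 832
  d = 618: σ(618) · d(618/618) = 1248 · 1 = 1248
Summing: (σ * d)(618) = 8 + 12 + 16 + 24 + 416 + 624 + 832 + 1248 = 3180.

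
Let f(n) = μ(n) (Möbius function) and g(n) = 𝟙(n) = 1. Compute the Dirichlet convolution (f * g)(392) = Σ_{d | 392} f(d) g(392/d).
(μ * 𝟙)(392) = 0

Divisors of 392: [1, 2, 4, 7, 8, 14, 28, 49, 56, 98, 196, 392]. For each d | 392:
  d = 1: μ(1) · 𝟙(392/1) = 1 · 1 = 1
  d = 2: μ(2) · 𝟙(392/2) = -1 · 1 = -1
  d = 4: μ(4) · 𝟙(392/4) = 0 · 1 = 0
  d = 7: μ(7) · 𝟙(392/7) = -1 · 1 = -1
  d = 8: μ(8) · 𝟙(392/8) = 0 · 1 = 0
  d = 14: μ(14) · 𝟙(392/14) = 1 · 1 = 1
  d = 28: μ(28) · 𝟙(392/28) = 0 · 1 = 0
  d = 49: μ(49) · 𝟙(392/49) = 0 · 1 = 0
  d = 56: μ(56) · 𝟙(392/56) = 0 · 1 = 0
  d = 98: μ(98) · 𝟙(392/98) = 0 · 1 = 0
  d = 196: μ(196) · 𝟙(392/196) = 0 · 1 = 0
  d = 392: μ(392) · 𝟙(392/392) = 0 · 1 = 0
Summing: (μ * 𝟙)(392) = 1 + -1 + 0 + -1 + 0 + 1 + 0 + 0 + 0 + 0 + 0 + 0 = 0.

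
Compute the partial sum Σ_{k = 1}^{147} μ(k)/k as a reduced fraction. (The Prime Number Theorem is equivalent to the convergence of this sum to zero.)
Σ μ(k)/k = 66670440746206079837278951558338834430808994180477323/3338215550199730022503077710549980019122111551066811030

Values of μ(k) for 1 ≤ k ≤ 147: μ(1) = 1, μ(2) = -1, μ(3) = -1, μ(5) = -1, μ(6) = 1, μ(7) = -1, μ(10) = 1, μ(11) = -1, μ(13) = -1, μ(14) = 1, μ(15) = 1, μ(17) = -1, μ(19) = -1, μ(21) = 1, μ(22) = 1, μ(23) = -1, μ(26) = 1, μ(29) = -1, μ(30) = -1, μ(31) = -1, μ(33) = 1, μ(34) = 1, μ(35) = 1, μ(37) = -1, μ(38) = 1, μ(39) = 1, μ(41) = -1, μ(42) = -1, μ(43) = -1, μ(46) = 1, μ(47) = -1, μ(51) = 1, μ(53) = -1, μ(55) = 1, μ(57) = 1, μ(58) = 1, μ(59) = -1, μ(61) = -1, μ(62) = 1, μ(65) = 1, μ(66) = -1, μ(67) = -1, μ(69) = 1, μ(70) = -1, μ(71) = -1, μ(73) = -1, μ(74) = 1, μ(77) = 1, μ(78) = -1, μ(79) = -1, μ(82) = 1, μ(83) = -1, μ(85) = 1, μ(86) = 1, μ(87) = 1, μ(89) = -1, μ(91) = 1, μ(93) = 1, μ(94) = 1, μ(95) = 1, μ(97) = -1, μ(101) = -1, μ(102) = -1, μ(103) = -1, μ(105) = -1, μ(106) = 1, μ(107) = -1, μ(109) = -1, μ(110) = -1, μ(111) = 1, μ(113) = -1, μ(114) = -1, μ(115) = 1, μ(118) = 1, μ(119) = 1, μ(122) = 1, μ(123) = 1, μ(127) = -1, μ(129) = 1, μ(130) = -1, μ(131) = -1, μ(133) = 1, μ(134) = 1, μ(137) = -1, μ(138) = -1, μ(139) = -1, μ(141) = 1, μ(142) = 1, μ(143) = 1, μ(145) = 1, μ(146) = 1, with μ = 0 on non-squarefree integers. Summing μ(k)/k for k where μ(k) ≠ 0 gives 66670440746206079837278951558338834430808994180477323/3338215550199730022503077710549980019122111551066811030 ≈ 0.0200. (PNT ⟺ this sum → 0 as n → ∞.)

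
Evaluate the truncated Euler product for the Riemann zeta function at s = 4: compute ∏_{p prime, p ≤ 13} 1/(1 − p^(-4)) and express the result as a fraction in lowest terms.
∏ = 11033033011/10194124800

The primes p ≤ 13 are [2, 3, 5, 7, 11, 13]. For each prime, (1 − 1/p^4)^(-1) = p^4 / (p^4 − 1). The product is (1 − 1/2^4)^(-1), (1 − 1/3^4)^(-1), (1 − 1/5^4)^(-1), (1 − 1/7^4)^(-1), (1 − 1/11^4)^(-1), (1 − 1/13^4)^(-1) = ∏ p^4 / (p^4 − 1) = 11033033011/10194124800.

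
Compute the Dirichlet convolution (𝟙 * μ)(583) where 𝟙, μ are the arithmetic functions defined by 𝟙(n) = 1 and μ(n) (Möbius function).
(𝟙 * μ)(583) = 0

Divisors of 583: [1, 11, 53, 583]. For each d | 583:
  d = 1: 𝟙(1) · μ(583/1) = 1 · 1 = 1
  d = 11: 𝟙(11) · μ(583/11) = 1 · -1 = -1
  d = 53: 𝟙(53) · μ(583/53) = 1 · -1 = -1
  d = 583: 𝟙(583) · μ(583/583) = 1 · 1 = 1
Summing: (𝟙 * μ)(583) = 1 + -1 + -1 + 1 = 0.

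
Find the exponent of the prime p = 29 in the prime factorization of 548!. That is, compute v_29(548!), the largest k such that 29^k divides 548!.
v_29(548!) = 18

Legendre's formula: v_p(n!) = Σ_{k ≥ 1} ⌊n / p^k⌋. For p = 29, n = 548, the terms are:
  ⌊548/29^1⌋ = ⌊548/29⌋ = 18
(the next term ⌊548/29^2⌋ = 0, terminating the sum). Summing: v_29(548!) = 18 = 18.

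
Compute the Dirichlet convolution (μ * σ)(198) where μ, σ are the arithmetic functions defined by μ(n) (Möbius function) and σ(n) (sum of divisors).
(μ * σ)(198) = 198

Divisors of 198: [1, 2, 3, 6, 9, 11, 18, 22, 33, 66, 99, 198]. For each d | 198:
  d = 1: μ(1) · σ(198/1) = 1 · 468 = 468
  d = 2: μ(2) · σ(198/2) = -1 · 156 = -156
  d = 3: μ(3) · σ(198/3) = -1 · 144 = -144
  d = 6: μ(6) · σ(198/6) = 1 · 48 = 48
  d = 9: μ(9) · σ(198/9) = 0 · 36 = 0
  d = 11: μ(11) · σ(198/11) = -1 · 39 = -39
  d = 18: μ(18) · σ(198/18) = 0 · 12 = 0
  d = 22: μ(22) · σ(198/22) = 1 · 13 = 13
  d = 33: μ(33) · σ(198/33) = 1 · 12 = 12
  d = 66: μ(66) · σ(198/66) = -1 · 4 = -4
  d = 99: μ(99) · σ(198/99) = 0 · 3 = 0
  d = 198: μ(198) · σ(198/198) = 0 · 1 = 0
Summing: (μ * σ)(198) = 468 + -156 + -144 + 48 + 0 + -39 + 0 + 13 + 12 + -4 + 0 + 0 = 198.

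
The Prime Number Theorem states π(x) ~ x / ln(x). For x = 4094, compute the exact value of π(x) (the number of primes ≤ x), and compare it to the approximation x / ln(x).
π(4094) = 564;  x/ln(x) ≈ 492.23;  relative error ≈ 12.73%.

Directly count primes up to 4094: π(4094) = 564. The PNT approximation gives 4094/ln(4094) ≈ 4094/8.31728 ≈ 492.23. Relative error (π(x) − x/ln(x)) / π(x) ≈ 12.73%; the approximation is known to undercount slightly (Li(x) is a better estimate).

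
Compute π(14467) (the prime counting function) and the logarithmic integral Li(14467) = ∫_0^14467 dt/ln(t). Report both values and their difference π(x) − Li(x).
π(14467) = 1696;  Li(14467) ≈ 1721.09;  π(x) − Li(x) ≈ -25.09.

Direct count of primes ≤ 14467 gives π(14467) = 1696. Numerical evaluation of the logarithmic integral gives Li(14467) ≈ 1721.09. The difference π(x) − Li(x) ≈ -25.09 is typically negative for small/moderate x (Li(x) overestimates), though Littlewood's theorem shows this sign changes infinitely often.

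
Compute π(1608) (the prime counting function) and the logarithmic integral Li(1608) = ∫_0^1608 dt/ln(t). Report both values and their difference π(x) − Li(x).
π(1608) = 253;  Li(1608) ≈ 262.51;  π(x) − Li(x) ≈ -9.51.

Direct count of primes ≤ 1608 gives π(1608) = 253. Numerical evaluation of the logarithmic integral gives Li(1608) ≈ 262.51. The difference π(x) − Li(x) ≈ -9.51 is typically negative for small/moderate x (Li(x) overestimates), though Littlewood's theorem shows this sign changes infinitely often.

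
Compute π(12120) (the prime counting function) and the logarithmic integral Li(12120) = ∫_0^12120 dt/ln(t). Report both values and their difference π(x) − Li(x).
π(12120) = 1452;  Li(12120) ≈ 1473.87;  π(x) − Li(x) ≈ -21.87.

Direct count of primes ≤ 12120 gives π(12120) = 1452. Numerical evaluation of the logarithmic integral gives Li(12120) ≈ 1473.87. The difference π(x) − Li(x) ≈ -21.87 is typically negative for small/moderate x (Li(x) overestimates), though Littlewood's theorem shows this sign changes infinitely often.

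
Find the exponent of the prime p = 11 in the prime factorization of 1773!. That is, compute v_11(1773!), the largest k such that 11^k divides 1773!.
v_11(1773!) = 176

Legendre's formula: v_p(n!) = Σ_{k ≥ 1} ⌊n / p^k⌋. For p = 11, n = 1773, the terms are:
  ⌊1773/11^1⌋ = ⌊1773/11⌋ = 161
  ⌊1773/11^2⌋ = ⌊1773/121⌋ = 14
  ⌊1773/11^3⌋ = ⌊1773/1331⌋ = 1
(the next term ⌊1773/11^4⌋ = 0, terminating the sum). Summing: v_11(1773!) = 161 + 14 + 1 = 176.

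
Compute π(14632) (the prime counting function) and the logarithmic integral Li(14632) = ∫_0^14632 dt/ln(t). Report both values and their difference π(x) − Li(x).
π(14632) = 1713;  Li(14632) ≈ 1738.31;  π(x) − Li(x) ≈ -25.31.

Direct count of primes ≤ 14632 gives π(14632) = 1713. Numerical evaluation of the logarithmic integral gives Li(14632) ≈ 1738.31. The difference π(x) − Li(x) ≈ -25.31 is typically negative for small/moderate x (Li(x) overestimates), though Littlewood's theorem shows this sign changes infinitely often.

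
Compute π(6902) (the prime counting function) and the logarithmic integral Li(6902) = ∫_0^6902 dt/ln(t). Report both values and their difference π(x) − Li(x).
π(6902) = 887;  Li(6902) ≈ 903.25;  π(x) − Li(x) ≈ -16.25.

Direct count of primes ≤ 6902 gives π(6902) = 887. Numerical evaluation of the logarithmic integral gives Li(6902) ≈ 903.25. The difference π(x) − Li(x) ≈ -16.25 is typically negative for small/moderate x (Li(x) overestimates), though Littlewood's theorem shows this sign changes infinitely often.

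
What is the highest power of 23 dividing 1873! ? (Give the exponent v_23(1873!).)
v_23(1873!) = 84

Legendre's formula: v_p(n!) = Σ_{k ≥ 1} ⌊n / p^k⌋. For p = 23, n = 1873, the terms are:
  ⌊1873/23^1⌋ = ⌊1873/23⌋ = 81
  ⌊1873/23^2⌋ = ⌊1873/529⌋ = 3
(the next term ⌊1873/23^3⌋ = 0, terminating the sum). Summing: v_23(1873!) = 81 + 3 = 84.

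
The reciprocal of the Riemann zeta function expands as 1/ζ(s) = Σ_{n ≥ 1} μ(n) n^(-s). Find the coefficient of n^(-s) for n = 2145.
μ(2145) = 1

Factor n = 2145 = 3 · 5 · 11 · 13. μ(n) = 0 if any exponent ≥ 2 (not squarefree); otherwise μ(n) = (−1)^{ω(n)} where ω(n) is the number of distinct prime factors. Applying: μ(2145) = 1.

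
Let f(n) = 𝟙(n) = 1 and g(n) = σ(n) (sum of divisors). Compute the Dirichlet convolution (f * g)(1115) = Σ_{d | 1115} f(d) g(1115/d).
(𝟙 * σ)(1115) = 1575

Divisors of 1115: [1, 5, 223, 1115]. For each d | 1115:
  d = 1: 𝟙(1) · σ(1115/1) = 1 · 1344 = 1344
  d = 5: 𝟙(5) · σ(1115/5) = 1 · 224 = 224
  d = 223: 𝟙(223) · σ(1115/223) = 1 · 6 = 6
  d = 1115: 𝟙(1115) · σ(1115/1115) = 1 · 1 = 1
Summing: (𝟙 * σ)(1115) = 1344 + 224 + 6 + 1 = 1575.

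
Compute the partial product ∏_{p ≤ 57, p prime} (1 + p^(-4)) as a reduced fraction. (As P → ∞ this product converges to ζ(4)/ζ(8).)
∏ = 22191296873353842710281222970410269196792920578371108176528669216114688/20586999778381633591344384332656221508370849439367985929948634732675625

The primes p ≤ 57 are [2, 3, 5, 7, 11, 13, 17, 19, 23, 29, 31, 37, 41, 43, 47, 53]. For each, (1 + 1/p^4) = (p^4 + 1)/p^4. Multiplying these fractions over p ∈ [2, 3, 5, 7, 11, 13, 17, 19, 23, 29, 31, 37, 41, 43, 47, 53] gives 22191296873353842710281222970410269196792920578371108176528669216114688/20586999778381633591344384332656221508370849439367985929948634732675625. (In the limit P → ∞ this tends to ζ(4)/ζ(8).)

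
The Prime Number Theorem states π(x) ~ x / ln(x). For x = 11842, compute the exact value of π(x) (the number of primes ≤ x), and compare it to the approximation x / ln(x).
π(11842) = 1421;  x/ln(x) ≈ 1262.55;  relative error ≈ 11.15%.

Directly count primes up to 11842: π(11842) = 1421. The PNT approximation gives 11842/ln(11842) ≈ 11842/9.37941 ≈ 1262.55. Relative error (π(x) − x/ln(x)) / π(x) ≈ 11.15%; the approximation is known to undercount slightly (Li(x) is a better estimate).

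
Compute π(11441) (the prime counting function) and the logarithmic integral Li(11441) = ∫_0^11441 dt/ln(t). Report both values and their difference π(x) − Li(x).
π(11441) = 1379;  Li(11441) ≈ 1401.43;  π(x) − Li(x) ≈ -22.43.

Direct count of primes ≤ 11441 gives π(11441) = 1379. Numerical evaluation of the logarithmic integral gives Li(11441) ≈ 1401.43. The difference π(x) − Li(x) ≈ -22.43 is typically negative for small/moderate x (Li(x) overestimates), though Littlewood's theorem shows this sign changes infinitely often.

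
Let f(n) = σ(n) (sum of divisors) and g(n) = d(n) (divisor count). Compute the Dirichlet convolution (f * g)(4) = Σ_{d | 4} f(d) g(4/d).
(σ * d)(4) = 16

Divisors of 4: [1, 2, 4]. For each d | 4:
  d = 1: σ(1) · d(4/1) = 1 · 3 = 3
  d = 2: σ(2) · d(4/2) = 3 · 2 = 6
  d = 4: σ(4) · d(4/4) = 7 · 1 = 7
Summing: (σ * d)(4) = 3 + 6 + 7 = 16.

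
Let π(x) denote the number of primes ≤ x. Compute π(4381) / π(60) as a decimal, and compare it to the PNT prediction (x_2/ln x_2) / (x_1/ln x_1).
π(4381)/π(60) = 597/17 ≈ 35.1176;  PNT prediction ≈ 35.6535.

π(60) = 17 and π(4381) = 597, so π(4381)/π(60) ≈ 35.1176. The PNT-predicted ratio is (4381/ln(4381)) / (60/ln(60)) ≈ 35.6535. The two agree to within a few percent, as expected.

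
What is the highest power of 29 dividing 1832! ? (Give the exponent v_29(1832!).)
v_29(1832!) = 65

Legendre's formula: v_p(n!) = Σ_{k ≥ 1} ⌊n / p^k⌋. For p = 29, n = 1832, the terms are:
  ⌊1832/29^1⌋ = ⌊1832/29⌋ = 63
  ⌊1832/29^2⌋ = ⌊1832/841⌋ = 2
(the next term ⌊1832/29^3⌋ = 0, terminating the sum). Summing: v_29(1832!) = 63 + 2 = 65.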